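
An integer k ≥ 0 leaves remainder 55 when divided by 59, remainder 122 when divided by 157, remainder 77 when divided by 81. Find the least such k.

The moduli are pairwise coprime; N = 59·157·81 = 750303.
N/59 = 12717; 12717 ≡ 32 (mod 59); 32·24 ≡ 1, so inverse 24.
N/157 = 4779; 4779 ≡ 69 (mod 157); 69·66 ≡ 1, so inverse 66.
N/81 = 9263; 9263 ≡ 29 (mod 81); 29·14 ≡ 1, so inverse 14.
k ≡ 55·12717·24 + 122·4779·66 + 77·9263·14 = 65252462.
65252462 mod 750303 = 726404.

726404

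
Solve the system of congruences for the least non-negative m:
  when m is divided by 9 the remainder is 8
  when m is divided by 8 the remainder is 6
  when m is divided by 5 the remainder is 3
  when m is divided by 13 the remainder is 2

1718

The moduli are pairwise coprime; N = 9·8·5·13 = 4680.
N/9 = 520; 520 ≡ 7 (mod 9); 7·4 ≡ 1, so inverse 4.
N/8 = 585; 585 ≡ 1 (mod 8), inverse 1.
N/5 = 936; 936 ≡ 1 (mod 5), inverse 1.
N/13 = 360; 360 ≡ 9 (mod 13); 9·3 ≡ 1, so inverse 3.
m ≡ 8·520·4 + 6·585·1 + 3·936·1 + 2·360·3 = 25118.
25118 mod 4680 = 1718.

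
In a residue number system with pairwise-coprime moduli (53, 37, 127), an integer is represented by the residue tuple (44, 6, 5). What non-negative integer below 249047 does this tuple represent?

The moduli are pairwise coprime; N = 53·37·127 = 249047.
N/53 = 4699; 4699 ≡ 35 (mod 53); 35·50 ≡ 1, so inverse 50.
N/37 = 6731; 6731 ≡ 34 (mod 37); 34·12 ≡ 1, so inverse 12.
N/127 = 1961; 1961 ≡ 56 (mod 127); 56·93 ≡ 1, so inverse 93.
x ≡ 44·4699·50 + 6·6731·12 + 5·1961·93 = 11734297.
11734297 mod 249047 = 29088.

29088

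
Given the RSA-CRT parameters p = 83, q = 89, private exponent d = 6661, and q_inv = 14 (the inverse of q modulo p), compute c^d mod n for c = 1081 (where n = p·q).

3712

d_p = d mod (p−1) = 6661 mod 82 = 19; d_q = d mod (q−1) = 61.
m₁ = c^(d_p) mod p: c ≡ 2 (mod 83), and 2^19 mod 83 = 60.
m₂ = c^(d_q) mod q: c ≡ 13 (mod 89), and 13^61 mod 89 = 63.
h = q_inv·(m₁ − m₂) mod p = 14·(60 − 63) mod 83 = 41.
m = m₂ + h·q = 63 + 41·89 = 3712.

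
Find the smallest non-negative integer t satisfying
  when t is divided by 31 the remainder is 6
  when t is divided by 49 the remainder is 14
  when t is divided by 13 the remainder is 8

The moduli are pairwise coprime; N = 31·49·13 = 19747.
N/31 = 637; 637 ≡ 17 (mod 31); 17·11 ≡ 1, so inverse 11.
N/49 = 403; 403 ≡ 11 (mod 49); 11·9 ≡ 1, so inverse 9.
N/13 = 1519; 1519 ≡ 11 (mod 13); 11·6 ≡ 1, so inverse 6.
t ≡ 6·637·11 + 14·403·9 + 8·1519·6 = 165732.
165732 mod 19747 = 7756.

7756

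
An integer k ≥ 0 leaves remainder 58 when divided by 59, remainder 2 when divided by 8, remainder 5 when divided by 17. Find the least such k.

4306

From k ≡ 58 (mod 59) write k = 58 + 59t. Substituting into k ≡ 2 (mod 8) gives 59t ≡ 0 (mod 8), and since 3⁻¹ ≡ 3 (mod 8), t ≡ 0. Hence k ≡ 58 + 59·0 = 58 (mod 472).
From k ≡ 58 (mod 472) write k = 58 + 472t. Substituting into k ≡ 5 (mod 17) gives 472t ≡ 15 (mod 17), and since 13⁻¹ ≡ 4 (mod 17), t ≡ 9. Hence k ≡ 58 + 472·9 = 4306 (mod 8024).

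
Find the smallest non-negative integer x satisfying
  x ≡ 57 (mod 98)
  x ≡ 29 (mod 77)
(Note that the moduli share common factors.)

645

Combine the congruences pairwise.
gcd(98, 77) = 7 and 7 | (29 − 57), so the pair is consistent; merging gives x ≡ 645 (mod 1078), where 1078 = lcm(98, 77).
The solution is unique modulo lcm(98, 77) = 1078.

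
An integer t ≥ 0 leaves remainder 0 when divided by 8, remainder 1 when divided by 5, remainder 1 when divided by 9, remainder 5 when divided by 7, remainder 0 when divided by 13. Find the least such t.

26416

The moduli are pairwise coprime; N = 8·5·9·7·13 = 32760.
N/8 = 4095; 4095 ≡ 7 (mod 8); 7·7 ≡ 1, so inverse 7.
N/5 = 6552; 6552 ≡ 2 (mod 5); 2·3 ≡ 1, so inverse 3.
N/9 = 3640; 3640 ≡ 4 (mod 9); 4·7 ≡ 1, so inverse 7.
N/7 = 4680; 4680 ≡ 4 (mod 7); 4·2 ≡ 1, so inverse 2.
N/13 = 2520; 2520 ≡ 11 (mod 13); 11·6 ≡ 1, so inverse 6.
t ≡ 0·4095·7 + 1·6552·3 + 1·3640·7 + 5·4680·2 + 0·2520·6 = 91936.
91936 mod 32760 = 26416.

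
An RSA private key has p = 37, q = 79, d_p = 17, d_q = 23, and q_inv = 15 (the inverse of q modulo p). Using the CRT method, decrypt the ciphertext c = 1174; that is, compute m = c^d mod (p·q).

788

m₁ = c^(d_p) mod p: c ≡ 27 (mod 37), and 27^17 mod 37 = 11.
m₂ = c^(d_q) mod q: c ≡ 68 (mod 79), and 68^23 mod 79 = 77.
h = q_inv·(m₁ − m₂) mod p = 15·(11 − 77) mod 37 = 9.
m = m₂ + h·q = 77 + 9·79 = 788.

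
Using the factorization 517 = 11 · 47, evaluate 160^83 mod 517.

40

Mod 11: 160 ≡ 6; by Fermat, exponent reduces to 83 mod 10 = 3; 6^3 ≡ 7 (mod 11).
Mod 47: 160 ≡ 19; by Fermat, exponent reduces to 83 mod 46 = 37; 19^37 ≡ 40 (mod 47).
Combine by CRT: x ≡ 7 (mod 11), x ≡ 40 (mod 47) ⇒ x ≡ 40 (mod 517).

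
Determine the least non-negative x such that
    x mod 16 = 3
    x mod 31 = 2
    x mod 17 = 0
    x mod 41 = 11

86275

Combine the congruences pairwise.
From x ≡ 3 (mod 16) write x = 3 + 16t. Substituting into x ≡ 2 (mod 31) gives 16t ≡ 30 (mod 31), and since 16⁻¹ ≡ 2 (mod 31), t ≡ 29. Hence x ≡ 3 + 16·29 = 467 (mod 496).
From x ≡ 467 (mod 496) write x = 467 + 496t. Substituting into x ≡ 0 (mod 17) gives 496t ≡ 9 (mod 17), and since 3⁻¹ ≡ 6 (mod 17), t ≡ 3. Hence x ≡ 467 + 496·3 = 1955 (mod 8432).
From x ≡ 1955 (mod 8432) write x = 1955 + 8432t. Substituting into x ≡ 11 (mod 41) gives 8432t ≡ 24 (mod 41), and since 27⁻¹ ≡ 38 (mod 41), t ≡ 10. Hence x ≡ 1955 + 8432·10 = 86275 (mod 345712).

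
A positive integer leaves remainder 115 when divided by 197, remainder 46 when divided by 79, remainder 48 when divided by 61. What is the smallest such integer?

291872

From x ≡ 115 (mod 197) write x = 115 + 197t. Substituting into x ≡ 46 (mod 79) gives 197t ≡ 10 (mod 79), and since 39⁻¹ ≡ 77 (mod 79), t ≡ 59. Hence x ≡ 115 + 197·59 = 11738 (mod 15563).
From x ≡ 11738 (mod 15563) write x = 11738 + 15563t. Substituting into x ≡ 48 (mod 61) gives 15563t ≡ 22 (mod 61), and since 8⁻¹ ≡ 23 (mod 61), t ≡ 18. Hence x ≡ 11738 + 15563·18 = 291872 (mod 949343).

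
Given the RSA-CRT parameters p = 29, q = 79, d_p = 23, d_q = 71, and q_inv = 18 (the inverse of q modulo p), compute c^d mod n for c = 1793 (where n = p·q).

m₁ = c^(d_p) mod p: c ≡ 24 (mod 29), and 24^23 mod 29 = 25.
m₂ = c^(d_q) mod q: c ≡ 55 (mod 79), and 55^71 mod 79 = 23.
h = q_inv·(m₁ − m₂) mod p = 18·(25 − 23) mod 29 = 7.
m = m₂ + h·q = 23 + 7·79 = 576.

576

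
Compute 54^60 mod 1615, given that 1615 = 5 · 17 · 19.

Mod 5: 54 ≡ 4; since 4 | 60, by Fermat 4^60 ≡ 1 (mod 5).
Mod 17: 54 ≡ 3; by Fermat, exponent reduces to 60 mod 16 = 12; 3^12 ≡ 4 (mod 17).
Mod 19: 54 ≡ 16; by Fermat, exponent reduces to 60 mod 18 = 6; 16^6 ≡ 7 (mod 19).
Combine by CRT: x ≡ 1 (mod 5), x ≡ 4 (mod 17), x ≡ 7 (mod 19) ⇒ x ≡ 786 (mod 1615).

786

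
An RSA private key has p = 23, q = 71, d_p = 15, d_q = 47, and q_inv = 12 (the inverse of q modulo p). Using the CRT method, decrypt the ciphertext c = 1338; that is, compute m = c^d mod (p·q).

1245

m₁ = c^(d_p) mod p: c ≡ 4 (mod 23), and 4^15 mod 23 = 3.
m₂ = c^(d_q) mod q: c ≡ 60 (mod 71), and 60^47 mod 71 = 38.
h = q_inv·(m₁ − m₂) mod p = 12·(3 − 38) mod 23 = 17.
m = m₂ + h·q = 38 + 17·71 = 1245.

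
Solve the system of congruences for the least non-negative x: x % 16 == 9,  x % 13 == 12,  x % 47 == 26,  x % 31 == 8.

From x ≡ 9 (mod 16) write x = 9 + 16t. Substituting into x ≡ 12 (mod 13) gives 16t ≡ 3 (mod 13), and since 3⁻¹ ≡ 9 (mod 13), t ≡ 1. Hence x ≡ 9 + 16·1 = 25 (mod 208).
From x ≡ 25 (mod 208) write x = 25 + 208t. Substituting into x ≡ 26 (mod 47) gives 208t ≡ 1 (mod 47), and since 20⁻¹ ≡ 40 (mod 47), t ≡ 40. Hence x ≡ 25 + 208·40 = 8345 (mod 9776).
From x ≡ 8345 (mod 9776) write x = 8345 + 9776t. Substituting into x ≡ 8 (mod 31) gives 9776t ≡ 2 (mod 31), and since 11⁻¹ ≡ 17 (mod 31), t ≡ 3. Hence x ≡ 8345 + 9776·3 = 37673 (mod 303056).

37673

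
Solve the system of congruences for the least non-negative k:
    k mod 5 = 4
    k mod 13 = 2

From k ≡ 4 (mod 5) write k = 4 + 5t. Substituting into k ≡ 2 (mod 13) gives 5t ≡ 11 (mod 13), and since 5⁻¹ ≡ 8 (mod 13), t ≡ 10. Hence k ≡ 4 + 5·10 = 54 (mod 65).

54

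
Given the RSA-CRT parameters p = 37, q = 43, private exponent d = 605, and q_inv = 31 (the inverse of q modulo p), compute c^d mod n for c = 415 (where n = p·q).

1207

d_p = d mod (p−1) = 605 mod 36 = 29; d_q = d mod (q−1) = 17.
m₁ = c^(d_p) mod p: c ≡ 8 (mod 37), and 8^29 mod 37 = 23.
m₂ = c^(d_q) mod q: c ≡ 28 (mod 43), and 28^17 mod 43 = 3.
h = q_inv·(m₁ − m₂) mod p = 31·(23 − 3) mod 37 = 28.
m = m₂ + h·q = 3 + 28·43 = 1207.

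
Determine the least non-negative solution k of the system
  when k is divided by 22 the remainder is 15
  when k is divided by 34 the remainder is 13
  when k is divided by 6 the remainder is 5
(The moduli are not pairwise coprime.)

455

gcd(22, 34) = 2 and 2 | (13 − 15), so the pair is consistent; merging gives k ≡ 81 (mod 374), where 374 = lcm(22, 34).
gcd(374, 6) = 2 and 2 | (5 − 81), so the pair is consistent; merging gives k ≡ 455 (mod 1122), where 1122 = lcm(374, 6).
The solution is unique modulo lcm(22, 34, 6) = 1122.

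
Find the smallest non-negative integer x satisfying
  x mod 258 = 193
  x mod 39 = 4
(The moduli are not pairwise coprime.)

Combine the congruences pairwise.
gcd(258, 39) = 3 and 3 | (4 − 193), so the pair is consistent; merging gives x ≡ 2773 (mod 3354), where 3354 = lcm(258, 39).
The solution is unique modulo lcm(258, 39) = 3354.

2773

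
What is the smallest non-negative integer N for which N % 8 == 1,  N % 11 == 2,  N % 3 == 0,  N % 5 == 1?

From N ≡ 1 (mod 8) write N = 1 + 8t. Substituting into N ≡ 2 (mod 11) gives 8t ≡ 1 (mod 11), and since 8⁻¹ ≡ 7 (mod 11), t ≡ 7. Hence N ≡ 1 + 8·7 = 57 (mod 88).
From N ≡ 57 (mod 88) write N = 57 + 88t. Substituting into N ≡ 0 (mod 3) gives 88t ≡ 0 (mod 3), and since 1⁻¹ ≡ 1 (mod 3), t ≡ 0. Hence N ≡ 57 + 88·0 = 57 (mod 264).
From N ≡ 57 (mod 264) write N = 57 + 264t. Substituting into N ≡ 1 (mod 5) gives 264t ≡ 4 (mod 5), and since 4⁻¹ ≡ 4 (mod 5), t ≡ 1. Hence N ≡ 57 + 264·1 = 321 (mod 1320).

321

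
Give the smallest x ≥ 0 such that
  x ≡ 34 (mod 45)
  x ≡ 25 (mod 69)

gcd(45, 69) = 3 and 3 | (25 − 34), so the pair is consistent; merging gives x ≡ 439 (mod 1035), where 1035 = lcm(45, 69).
The solution is unique modulo lcm(45, 69) = 1035.

439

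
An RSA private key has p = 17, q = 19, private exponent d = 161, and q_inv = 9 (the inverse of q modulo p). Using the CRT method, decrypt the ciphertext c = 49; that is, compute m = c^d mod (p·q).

d_p = d mod (p−1) = 161 mod 16 = 1; d_q = d mod (q−1) = 17.
m₁ = c^(d_p) mod p: c ≡ 15 (mod 17), and 15^1 mod 17 = 15.
m₂ = c^(d_q) mod q: c ≡ 11 (mod 19), and 11^17 mod 19 = 7.
h = q_inv·(m₁ − m₂) mod p = 9·(15 − 7) mod 17 = 4.
m = m₂ + h·q = 7 + 4·19 = 83.

83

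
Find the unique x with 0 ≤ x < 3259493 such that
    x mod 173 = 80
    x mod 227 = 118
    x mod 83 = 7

2533665

From x ≡ 80 (mod 173) write x = 80 + 173t. Substituting into x ≡ 118 (mod 227) gives 173t ≡ 38 (mod 227), and since 173⁻¹ ≡ 21 (mod 227), t ≡ 117. Hence x ≡ 80 + 173·117 = 20321 (mod 39271).
From x ≡ 20321 (mod 39271) write x = 20321 + 39271t. Substituting into x ≡ 7 (mod 83) gives 39271t ≡ 21 (mod 83), and since 12⁻¹ ≡ 7 (mod 83), t ≡ 64. Hence x ≡ 20321 + 39271·64 = 2533665 (mod 3259493).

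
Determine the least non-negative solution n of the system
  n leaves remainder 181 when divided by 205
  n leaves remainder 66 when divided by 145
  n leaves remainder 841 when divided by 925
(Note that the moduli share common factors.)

gcd(205, 145) = 5 and 5 | (66 − 181), so the pair is consistent; merging gives n ≡ 3256 (mod 5945), where 5945 = lcm(205, 145).
gcd(5945, 925) = 5 and 5 | (841 − 3256), so the pair is consistent; merging gives n ≡ 704766 (mod 1099825), where 1099825 = lcm(5945, 925).
The solution is unique modulo lcm(205, 145, 925) = 1099825.

704766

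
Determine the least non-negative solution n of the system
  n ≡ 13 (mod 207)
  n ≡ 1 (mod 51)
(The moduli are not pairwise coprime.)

gcd(207, 51) = 3 and 3 | (1 − 13), so the pair is consistent; merging gives n ≡ 2704 (mod 3519), where 3519 = lcm(207, 51).
The solution is unique modulo lcm(207, 51) = 3519.

2704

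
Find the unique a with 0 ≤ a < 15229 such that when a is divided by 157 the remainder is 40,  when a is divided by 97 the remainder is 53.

From a ≡ 40 (mod 157) write a = 40 + 157t. Substituting into a ≡ 53 (mod 97) gives 157t ≡ 13 (mod 97), and since 60⁻¹ ≡ 76 (mod 97), t ≡ 18. Hence a ≡ 40 + 157·18 = 2866 (mod 15229).

2866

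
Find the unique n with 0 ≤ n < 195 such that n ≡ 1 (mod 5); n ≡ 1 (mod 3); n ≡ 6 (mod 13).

The moduli are pairwise coprime; M = 5·3·13 = 195.
M/5 = 39; 39 ≡ 4 (mod 5); 4·4 ≡ 1, so inverse 4.
M/3 = 65; 65 ≡ 2 (mod 3); 2·2 ≡ 1, so inverse 2.
M/13 = 15; 15 ≡ 2 (mod 13); 2·7 ≡ 1, so inverse 7.
n ≡ 1·39·4 + 1·65·2 + 6·15·7 = 916.
916 mod 195 = 136.

136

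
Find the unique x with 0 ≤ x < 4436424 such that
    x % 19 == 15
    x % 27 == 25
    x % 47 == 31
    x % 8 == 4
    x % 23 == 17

966868

The moduli are pairwise coprime; N = 19·27·47·8·23 = 4436424.
N/19 = 233496; 233496 ≡ 5 (mod 19); 5·4 ≡ 1, so inverse 4.
N/27 = 164312; 164312 ≡ 17 (mod 27); 17·8 ≡ 1, so inverse 8.
N/47 = 94392; 94392 ≡ 16 (mod 47); 16·3 ≡ 1, so inverse 3.
N/8 = 554553; 554553 ≡ 1 (mod 8), inverse 1.
N/23 = 192888; 192888 ≡ 10 (mod 23); 10·7 ≡ 1, so inverse 7.
x ≡ 15·233496·4 + 25·164312·8 + 31·94392·3 + 4·554553·1 + 17·192888·7 = 80822500.
80822500 mod 4436424 = 966868.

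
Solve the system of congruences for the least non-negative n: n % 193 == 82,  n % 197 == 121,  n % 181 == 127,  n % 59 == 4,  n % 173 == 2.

The moduli are pairwise coprime; M = 193·197·181·59·173 = 70242542807.
M/193 = 363950999; 363950999 ≡ 91 (mod 193); 91·70 ≡ 1, so inverse 70.
M/197 = 356561131; 356561131 ≡ 193 (mod 197); 193·49 ≡ 1, so inverse 49.
M/181 = 388080347; 388080347 ≡ 57 (mod 181); 57·54 ≡ 1, so inverse 54.
M/59 = 1190551573; 1190551573 ≡ 13 (mod 59); 13·50 ≡ 1, so inverse 50.
M/173 = 406026259; 406026259 ≡ 103 (mod 173); 103·42 ≡ 1, so inverse 42.
n ≡ 82·363950999·70 + 121·356561131·49 + 127·388080347·54 + 4·1190551573·50 + 2·406026259·42 = 7136801220041.
7136801220041 mod 70242542807 = 42304396534.

42304396534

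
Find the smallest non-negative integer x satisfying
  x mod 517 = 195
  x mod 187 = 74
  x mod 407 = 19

205961

gcd(517, 187) = 11 and 11 | (74 − 195), so the pair is consistent; merging gives x ≡ 3814 (mod 8789), where 8789 = lcm(517, 187).
gcd(8789, 407) = 11 and 11 | (19 − 3814), so the pair is consistent; merging gives x ≡ 205961 (mod 325193), where 325193 = lcm(8789, 407).
The solution is unique modulo lcm(517, 187, 407) = 325193.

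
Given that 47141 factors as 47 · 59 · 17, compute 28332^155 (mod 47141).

Mod 47: 28332 ≡ 38; by Fermat, exponent reduces to 155 mod 46 = 17; 38^17 ≡ 43 (mod 47).
Mod 59: 28332 ≡ 12; by Fermat, exponent reduces to 155 mod 58 = 39; 12^39 ≡ 15 (mod 59).
Mod 17: 28332 ≡ 10; by Fermat, exponent reduces to 155 mod 16 = 11; 10^11 ≡ 3 (mod 17).
Combine by CRT: x ≡ 43 (mod 47), x ≡ 15 (mod 59), x ≡ 3 (mod 17) ⇒ x ≡ 20488 (mod 47141).

20488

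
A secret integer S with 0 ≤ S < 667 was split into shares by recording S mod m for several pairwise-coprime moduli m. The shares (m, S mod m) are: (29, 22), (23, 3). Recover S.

From S ≡ 22 (mod 29) write S = 22 + 29t. Substituting into S ≡ 3 (mod 23) gives 29t ≡ 4 (mod 23), and since 6⁻¹ ≡ 4 (mod 23), t ≡ 16. Hence S ≡ 22 + 29·16 = 486 (mod 667).

486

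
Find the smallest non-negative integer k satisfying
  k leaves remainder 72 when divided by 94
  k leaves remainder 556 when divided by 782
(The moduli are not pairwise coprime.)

gcd(94, 782) = 2 and 2 | (556 − 72), so the pair is consistent; merging gives k ≡ 27144 (mod 36754), where 36754 = lcm(94, 782).
The solution is unique modulo lcm(94, 782) = 36754.

27144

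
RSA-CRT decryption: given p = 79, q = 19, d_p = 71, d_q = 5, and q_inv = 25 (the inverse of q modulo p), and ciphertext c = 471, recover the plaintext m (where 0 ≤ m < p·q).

m₁ = c^(d_p) mod p: c ≡ 76 (mod 79), and 76^71 mod 79 = 19.
m₂ = c^(d_q) mod q: c ≡ 15 (mod 19), and 15^5 mod 19 = 2.
h = q_inv·(m₁ − m₂) mod p = 25·(19 − 2) mod 79 = 30.
m = m₂ + h·q = 2 + 30·19 = 572.

572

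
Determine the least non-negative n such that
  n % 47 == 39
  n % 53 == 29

Combine the congruences pairwise.
From n ≡ 39 (mod 47) write n = 39 + 47t. Substituting into n ≡ 29 (mod 53) gives 47t ≡ 43 (mod 53), and since 47⁻¹ ≡ 44 (mod 53), t ≡ 37. Hence n ≡ 39 + 47·37 = 1778 (mod 2491).

1778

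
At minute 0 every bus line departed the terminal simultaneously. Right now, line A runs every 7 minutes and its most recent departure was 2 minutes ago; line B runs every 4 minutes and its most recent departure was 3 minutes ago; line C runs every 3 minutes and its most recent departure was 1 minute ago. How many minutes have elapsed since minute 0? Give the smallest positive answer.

The moduli are pairwise coprime; N = 7·4·3 = 84.
N/7 = 12; 12 ≡ 5 (mod 7); 5·3 ≡ 1, so inverse 3.
N/4 = 21; 21 ≡ 1 (mod 4), inverse 1.
N/3 = 28; 28 ≡ 1 (mod 3), inverse 1.
t ≡ 2·12·3 + 3·21·1 + 1·28·1 = 163.
163 mod 84 = 79.

79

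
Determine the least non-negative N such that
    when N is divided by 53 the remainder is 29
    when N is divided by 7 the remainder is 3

From N ≡ 29 (mod 53) write N = 29 + 53t. Substituting into N ≡ 3 (mod 7) gives 53t ≡ 2 (mod 7), and since 4⁻¹ ≡ 2 (mod 7), t ≡ 4. Hence N ≡ 29 + 53·4 = 241 (mod 371).

241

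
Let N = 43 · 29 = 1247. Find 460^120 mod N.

895

Mod 43: 460 ≡ 30; by Fermat, exponent reduces to 120 mod 42 = 36; 30^36 ≡ 35 (mod 43).
Mod 29: 460 ≡ 25; by Fermat, exponent reduces to 120 mod 28 = 8; 25^8 ≡ 25 (mod 29).
Combine by CRT: x ≡ 35 (mod 43), x ≡ 25 (mod 29) ⇒ x ≡ 895 (mod 1247).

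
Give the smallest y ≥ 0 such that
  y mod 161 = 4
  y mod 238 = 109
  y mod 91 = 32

67463

Combine the congruences pairwise.
gcd(161, 238) = 7 and 7 | (109 − 4), so the pair is consistent; merging gives y ≡ 1775 (mod 5474), where 5474 = lcm(161, 238).
gcd(5474, 91) = 7 and 7 | (32 − 1775), so the pair is consistent; merging gives y ≡ 67463 (mod 71162), where 71162 = lcm(5474, 91).
The solution is unique modulo lcm(161, 238, 91) = 71162.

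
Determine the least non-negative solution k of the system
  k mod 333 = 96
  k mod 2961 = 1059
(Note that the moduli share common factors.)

107655

gcd(333, 2961) = 9 and 9 | (1059 − 96), so the pair is consistent; merging gives k ≡ 107655 (mod 109557), where 109557 = lcm(333, 2961).
The solution is unique modulo lcm(333, 2961) = 109557.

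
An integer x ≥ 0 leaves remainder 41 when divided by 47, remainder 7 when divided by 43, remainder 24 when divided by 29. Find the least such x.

30967

The moduli are pairwise coprime; N = 47·43·29 = 58609.
N/47 = 1247; 1247 ≡ 25 (mod 47); 25·32 ≡ 1, so inverse 32.
N/43 = 1363; 1363 ≡ 30 (mod 43); 30·33 ≡ 1, so inverse 33.
N/29 = 2021; 2021 ≡ 20 (mod 29); 20·16 ≡ 1, so inverse 16.
x ≡ 41·1247·32 + 7·1363·33 + 24·2021·16 = 2726981.
2726981 mod 58609 = 30967.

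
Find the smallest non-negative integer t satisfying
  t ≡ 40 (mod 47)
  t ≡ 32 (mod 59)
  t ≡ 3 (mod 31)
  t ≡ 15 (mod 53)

1826554

The moduli are pairwise coprime; N = 47·59·31·53 = 4556039.
N/47 = 96937; 96937 ≡ 23 (mod 47); 23·45 ≡ 1, so inverse 45.
N/59 = 77221; 77221 ≡ 49 (mod 59); 49·53 ≡ 1, so inverse 53.
N/31 = 146969; 146969 ≡ 29 (mod 31); 29·15 ≡ 1, so inverse 15.
N/53 = 85963; 85963 ≡ 50 (mod 53); 50·35 ≡ 1, so inverse 35.
t ≡ 40·96937·45 + 32·77221·53 + 3·146969·15 + 15·85963·35 = 357197596.
357197596 mod 4556039 = 1826554.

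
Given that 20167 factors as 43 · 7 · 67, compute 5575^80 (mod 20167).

8640

Mod 43: 5575 ≡ 28; by Fermat, exponent reduces to 80 mod 42 = 38; 28^38 ≡ 40 (mod 43).
Mod 7: 5575 ≡ 3; by Fermat, exponent reduces to 80 mod 6 = 2; 3^2 ≡ 2 (mod 7).
Mod 67: 5575 ≡ 14; by Fermat, exponent reduces to 80 mod 66 = 14; 14^14 ≡ 64 (mod 67).
Combine by CRT: x ≡ 40 (mod 43), x ≡ 2 (mod 7), x ≡ 64 (mod 67) ⇒ x ≡ 8640 (mod 20167).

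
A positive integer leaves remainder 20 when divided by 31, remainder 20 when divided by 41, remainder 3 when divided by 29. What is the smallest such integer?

The moduli are pairwise coprime; M = 31·41·29 = 36859.
M/31 = 1189; 1189 ≡ 11 (mod 31); 11·17 ≡ 1, so inverse 17.
M/41 = 899; 899 ≡ 38 (mod 41); 38·27 ≡ 1, so inverse 27.
M/29 = 1271; 1271 ≡ 24 (mod 29); 24·23 ≡ 1, so inverse 23.
N ≡ 20·1189·17 + 20·899·27 + 3·1271·23 = 977419.
977419 mod 36859 = 19085.

19085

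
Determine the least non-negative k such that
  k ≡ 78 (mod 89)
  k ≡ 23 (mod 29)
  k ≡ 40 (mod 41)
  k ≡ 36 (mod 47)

The moduli are pairwise coprime; N = 89·29·41·47 = 4973587.
N/89 = 55883; 55883 ≡ 80 (mod 89); 80·79 ≡ 1, so inverse 79.
N/29 = 171503; 171503 ≡ 26 (mod 29); 26·19 ≡ 1, so inverse 19.
N/41 = 121307; 121307 ≡ 29 (mod 41); 29·17 ≡ 1, so inverse 17.
N/47 = 105821; 105821 ≡ 24 (mod 47); 24·2 ≡ 1, so inverse 2.
k ≡ 78·55883·79 + 23·171503·19 + 40·121307·17 + 36·105821·2 = 509405729.
509405729 mod 4973587 = 2099855.

2099855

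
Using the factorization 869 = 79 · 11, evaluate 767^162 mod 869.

317

Mod 79: 767 ≡ 56; by Fermat, exponent reduces to 162 mod 78 = 6; 56^6 ≡ 1 (mod 79).
Mod 11: 767 ≡ 8; by Fermat, exponent reduces to 162 mod 10 = 2; 8^2 ≡ 9 (mod 11).
Combine by CRT: x ≡ 1 (mod 79), x ≡ 9 (mod 11) ⇒ x ≡ 317 (mod 869).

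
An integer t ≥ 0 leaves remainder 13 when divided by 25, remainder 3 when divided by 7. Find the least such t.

From t ≡ 13 (mod 25) write t = 13 + 25s. Substituting into t ≡ 3 (mod 7) gives 25s ≡ 4 (mod 7), and since 4⁻¹ ≡ 2 (mod 7), s ≡ 1. Hence t ≡ 13 + 25·1 = 38 (mod 175).

38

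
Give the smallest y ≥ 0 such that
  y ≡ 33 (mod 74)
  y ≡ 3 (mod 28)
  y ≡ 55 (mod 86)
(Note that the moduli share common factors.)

37551

Combine the congruences pairwise.
gcd(74, 28) = 2 and 2 | (3 − 33), so the pair is consistent; merging gives y ≡ 255 (mod 1036), where 1036 = lcm(74, 28).
gcd(1036, 86) = 2 and 2 | (55 − 255), so the pair is consistent; merging gives y ≡ 37551 (mod 44548), where 44548 = lcm(1036, 86).
The solution is unique modulo lcm(74, 28, 86) = 44548.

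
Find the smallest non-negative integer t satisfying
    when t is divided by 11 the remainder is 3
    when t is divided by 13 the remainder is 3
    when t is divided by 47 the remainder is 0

3149

From t ≡ 3 (mod 11) write t = 3 + 11s. Substituting into t ≡ 3 (mod 13) gives 11s ≡ 0 (mod 13), and since 11⁻¹ ≡ 6 (mod 13), s ≡ 0. Hence t ≡ 3 + 11·0 = 3 (mod 143).
From t ≡ 3 (mod 143) write t = 3 + 143s. Substituting into t ≡ 0 (mod 47) gives 143s ≡ 44 (mod 47), and since 2⁻¹ ≡ 24 (mod 47), s ≡ 22. Hence t ≡ 3 + 143·22 = 3149 (mod 6721).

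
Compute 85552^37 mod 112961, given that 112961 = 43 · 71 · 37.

59134

Mod 43: 85552 ≡ 25; 25^37 ≡ 9 (mod 43).
Mod 71: 85552 ≡ 68; 68^37 ≡ 62 (mod 71).
Mod 37: 85552 ≡ 8; by Fermat, exponent reduces to 37 mod 36 = 1; 8^1 ≡ 8 (mod 37).
Combine by CRT: x ≡ 9 (mod 43), x ≡ 62 (mod 71), x ≡ 8 (mod 37) ⇒ x ≡ 59134 (mod 112961).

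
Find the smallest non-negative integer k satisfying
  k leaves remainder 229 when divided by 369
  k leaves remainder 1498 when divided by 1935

Combine the congruences pairwise.
gcd(369, 1935) = 9 and 9 | (1498 − 229), so the pair is consistent; merging gives k ≡ 61483 (mod 79335), where 79335 = lcm(369, 1935).
The solution is unique modulo lcm(369, 1935) = 79335.

61483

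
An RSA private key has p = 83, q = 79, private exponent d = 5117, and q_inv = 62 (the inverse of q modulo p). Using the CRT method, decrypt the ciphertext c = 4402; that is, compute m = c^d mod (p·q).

d_p = d mod (p−1) = 5117 mod 82 = 33; d_q = d mod (q−1) = 47.
m₁ = c^(d_p) mod p: c ≡ 3 (mod 83), and 3^33 mod 83 = 21.
m₂ = c^(d_q) mod q: c ≡ 57 (mod 79), and 57^47 mod 79 = 33.
h = q_inv·(m₁ − m₂) mod p = 62·(21 − 33) mod 83 = 3.
m = m₂ + h·q = 33 + 3·79 = 270.

270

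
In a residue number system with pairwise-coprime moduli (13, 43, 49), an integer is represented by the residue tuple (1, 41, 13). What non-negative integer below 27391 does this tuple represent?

The moduli are pairwise coprime; N = 13·43·49 = 27391.
N/13 = 2107; 2107 ≡ 1 (mod 13), inverse 1.
N/43 = 637; 637 ≡ 35 (mod 43); 35·16 ≡ 1, so inverse 16.
N/49 = 559; 559 ≡ 20 (mod 49); 20·27 ≡ 1, so inverse 27.
x ≡ 1·2107·1 + 41·637·16 + 13·559·27 = 616188.
616188 mod 27391 = 13586.

13586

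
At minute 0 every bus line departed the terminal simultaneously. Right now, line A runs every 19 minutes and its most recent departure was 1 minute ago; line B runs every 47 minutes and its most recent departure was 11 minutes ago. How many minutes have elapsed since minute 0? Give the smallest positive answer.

From t ≡ 1 (mod 19) write t = 1 + 19s. Substituting into t ≡ 11 (mod 47) gives 19s ≡ 10 (mod 47), and since 19⁻¹ ≡ 5 (mod 47), s ≡ 3. Hence t ≡ 1 + 19·3 = 58 (mod 893).

58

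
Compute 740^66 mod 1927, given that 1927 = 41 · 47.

Mod 41: 740 ≡ 2; by Fermat, exponent reduces to 66 mod 40 = 26; 2^26 ≡ 23 (mod 41).
Mod 47: 740 ≡ 35; by Fermat, exponent reduces to 66 mod 46 = 20; 35^20 ≡ 17 (mod 47).
Combine by CRT: x ≡ 23 (mod 41), x ≡ 17 (mod 47) ⇒ x ≡ 64 (mod 1927).

64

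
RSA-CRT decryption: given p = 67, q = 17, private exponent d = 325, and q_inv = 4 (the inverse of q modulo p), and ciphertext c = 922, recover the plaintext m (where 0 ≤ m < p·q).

d_p = d mod (p−1) = 325 mod 66 = 61; d_q = d mod (q−1) = 5.
m₁ = c^(d_p) mod p: c ≡ 51 (mod 67), and 51^61 mod 67 = 18.
m₂ = c^(d_q) mod q: c ≡ 4 (mod 17), and 4^5 mod 17 = 4.
h = q_inv·(m₁ − m₂) mod p = 4·(18 − 4) mod 67 = 56.
m = m₂ + h·q = 4 + 56·17 = 956.

956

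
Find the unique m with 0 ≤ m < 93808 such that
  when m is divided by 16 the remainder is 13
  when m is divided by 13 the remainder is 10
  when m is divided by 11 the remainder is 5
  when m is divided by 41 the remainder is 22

From m ≡ 13 (mod 16) write m = 13 + 16t. Substituting into m ≡ 10 (mod 13) gives 16t ≡ 10 (mod 13), and since 3⁻¹ ≡ 9 (mod 13), t ≡ 12. Hence m ≡ 13 + 16·12 = 205 (mod 208).
From m ≡ 205 (mod 208) write m = 205 + 208t. Substituting into m ≡ 5 (mod 11) gives 208t ≡ 9 (mod 11), and since 10⁻¹ ≡ 10 (mod 11), t ≡ 2. Hence m ≡ 205 + 208·2 = 621 (mod 2288).
From m ≡ 621 (mod 2288) write m = 621 + 2288t. Substituting into m ≡ 22 (mod 41) gives 2288t ≡ 16 (mod 41), and since 33⁻¹ ≡ 5 (mod 41), t ≡ 39. Hence m ≡ 621 + 2288·39 = 89853 (mod 93808).

89853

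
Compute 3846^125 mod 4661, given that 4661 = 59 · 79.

Mod 59: 3846 ≡ 11; by Fermat, exponent reduces to 125 mod 58 = 9; 11^9 ≡ 6 (mod 59).
Mod 79: 3846 ≡ 54; by Fermat, exponent reduces to 125 mod 78 = 47; 54^47 ≡ 48 (mod 79).
Combine by CRT: x ≡ 6 (mod 59), x ≡ 48 (mod 79) ⇒ x ≡ 4077 (mod 4661).

4077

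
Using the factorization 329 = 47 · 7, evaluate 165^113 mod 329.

Mod 47: 165 ≡ 24; by Fermat, exponent reduces to 113 mod 46 = 21; 24^21 ≡ 4 (mod 47).
Mod 7: 165 ≡ 4; by Fermat, exponent reduces to 113 mod 6 = 5; 4^5 ≡ 2 (mod 7).
Combine by CRT: x ≡ 4 (mod 47), x ≡ 2 (mod 7) ⇒ x ≡ 51 (mod 329).

51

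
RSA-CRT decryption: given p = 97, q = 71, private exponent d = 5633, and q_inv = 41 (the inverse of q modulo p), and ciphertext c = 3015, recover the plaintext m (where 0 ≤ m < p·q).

d_p = d mod (p−1) = 5633 mod 96 = 65; d_q = d mod (q−1) = 33.
m₁ = c^(d_p) mod p: c ≡ 8 (mod 97), and 8^65 mod 97 = 8.
m₂ = c^(d_q) mod q: c ≡ 33 (mod 71), and 33^33 mod 71 = 68.
h = q_inv·(m₁ − m₂) mod p = 41·(8 − 68) mod 97 = 62.
m = m₂ + h·q = 68 + 62·71 = 4470.

4470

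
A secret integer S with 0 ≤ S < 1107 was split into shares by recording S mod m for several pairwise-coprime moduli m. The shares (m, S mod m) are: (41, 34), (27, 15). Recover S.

From S ≡ 34 (mod 41) write S = 34 + 41t. Substituting into S ≡ 15 (mod 27) gives 41t ≡ 8 (mod 27), and since 14⁻¹ ≡ 2 (mod 27), t ≡ 16. Hence S ≡ 34 + 41·16 = 690 (mod 1107).

690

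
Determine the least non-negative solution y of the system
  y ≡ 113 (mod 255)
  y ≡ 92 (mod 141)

gcd(255, 141) = 3 and 3 | (92 − 113), so the pair is consistent; merging gives y ≡ 1643 (mod 11985), where 11985 = lcm(255, 141).
The solution is unique modulo lcm(255, 141) = 11985.

1643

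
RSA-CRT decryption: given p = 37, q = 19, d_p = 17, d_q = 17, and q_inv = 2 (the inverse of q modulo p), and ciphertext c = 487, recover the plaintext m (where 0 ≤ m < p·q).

635

m₁ = c^(d_p) mod p: c ≡ 6 (mod 37), and 6^17 mod 37 = 6.
m₂ = c^(d_q) mod q: c ≡ 12 (mod 19), and 12^17 mod 19 = 8.
h = q_inv·(m₁ − m₂) mod p = 2·(6 − 8) mod 37 = 33.
m = m₂ + h·q = 8 + 33·19 = 635.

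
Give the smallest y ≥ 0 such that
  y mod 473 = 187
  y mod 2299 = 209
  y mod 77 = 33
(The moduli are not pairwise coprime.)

165737

Combine the congruences pairwise.
gcd(473, 2299) = 11 and 11 | (209 − 187), so the pair is consistent; merging gives y ≡ 66880 (mod 98857), where 98857 = lcm(473, 2299).
gcd(98857, 77) = 11 and 11 | (33 − 66880), so the pair is consistent; merging gives y ≡ 165737 (mod 691999), where 691999 = lcm(98857, 77).
The solution is unique modulo lcm(473, 2299, 77) = 691999.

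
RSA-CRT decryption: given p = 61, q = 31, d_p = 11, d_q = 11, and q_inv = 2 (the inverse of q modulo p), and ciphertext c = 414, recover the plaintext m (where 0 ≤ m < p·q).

m₁ = c^(d_p) mod p: c ≡ 48 (mod 61), and 48^11 mod 61 = 14.
m₂ = c^(d_q) mod q: c ≡ 11 (mod 31), and 11^11 mod 31 = 24.
h = q_inv·(m₁ − m₂) mod p = 2·(14 − 24) mod 61 = 41.
m = m₂ + h·q = 24 + 41·31 = 1295.

1295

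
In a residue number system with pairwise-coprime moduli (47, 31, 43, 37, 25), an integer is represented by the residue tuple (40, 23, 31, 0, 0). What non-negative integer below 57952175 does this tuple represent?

The moduli are pairwise coprime; N = 47·31·43·37·25 = 57952175.
N/47 = 1233025; 1233025 ≡ 27 (mod 47); 27·7 ≡ 1, so inverse 7.
N/31 = 1869425; 1869425 ≡ 1 (mod 31), inverse 1.
N/43 = 1347725; 1347725 ≡ 19 (mod 43); 19·34 ≡ 1, so inverse 34.
N/37 = 1566275; 1566275 ≡ 28 (mod 37); 28·4 ≡ 1, so inverse 4.
N/25 = 2318087; 2318087 ≡ 12 (mod 25); 12·23 ≡ 1, so inverse 23.
x ≡ 40·1233025·7 + 23·1869425·1 + 31·1347725·34 + 0·1566275·4 + 0·2318087·23 = 1808745925.
1808745925 mod 57952175 = 12228500.

12228500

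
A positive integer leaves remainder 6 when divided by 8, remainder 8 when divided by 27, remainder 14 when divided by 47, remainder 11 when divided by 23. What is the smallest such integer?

The moduli are pairwise coprime; N = 8·27·47·23 = 233496.
N/8 = 29187; 29187 ≡ 3 (mod 8); 3·3 ≡ 1, so inverse 3.
N/27 = 8648; 8648 ≡ 8 (mod 27); 8·17 ≡ 1, so inverse 17.
N/47 = 4968; 4968 ≡ 33 (mod 47); 33·10 ≡ 1, so inverse 10.
N/23 = 10152; 10152 ≡ 9 (mod 23); 9·18 ≡ 1, so inverse 18.
k ≡ 6·29187·3 + 8·8648·17 + 14·4968·10 + 11·10152·18 = 4407110.
4407110 mod 233496 = 204182.

204182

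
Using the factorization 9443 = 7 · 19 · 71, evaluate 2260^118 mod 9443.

Mod 7: 2260 ≡ 6; by Fermat, exponent reduces to 118 mod 6 = 4; 6^4 ≡ 1 (mod 7).
Mod 19: 2260 ≡ 18; by Fermat, exponent reduces to 118 mod 18 = 10; 18^10 ≡ 1 (mod 19).
Mod 71: 2260 ≡ 59; by Fermat, exponent reduces to 118 mod 70 = 48; 59^48 ≡ 58 (mod 71).
Combine by CRT: x ≡ 1 (mod 7), x ≡ 1 (mod 19), x ≡ 58 (mod 71) ⇒ x ≡ 5454 (mod 9443).

5454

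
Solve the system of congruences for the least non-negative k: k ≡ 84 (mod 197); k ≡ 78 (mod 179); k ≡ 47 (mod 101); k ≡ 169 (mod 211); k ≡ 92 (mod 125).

88483882592

The moduli are pairwise coprime; N = 197·179·101·211·125 = 93936224125.
N/197 = 476833625; 476833625 ≡ 50 (mod 197); 50·67 ≡ 1, so inverse 67.
N/179 = 524783375; 524783375 ≡ 125 (mod 179); 125·116 ≡ 1, so inverse 116.
N/101 = 930061625; 930061625 ≡ 95 (mod 101); 95·84 ≡ 1, so inverse 84.
N/211 = 445195375; 445195375 ≡ 145 (mod 211); 145·195 ≡ 1, so inverse 195.
N/125 = 751489793; 751489793 ≡ 43 (mod 125); 43·32 ≡ 1, so inverse 32.
k ≡ 84·476833625·67 + 78·524783375·116 + 47·930061625·84 + 169·445195375·195 + 92·751489793·32 = 27987542447717.
27987542447717 mod 93936224125 = 88483882592.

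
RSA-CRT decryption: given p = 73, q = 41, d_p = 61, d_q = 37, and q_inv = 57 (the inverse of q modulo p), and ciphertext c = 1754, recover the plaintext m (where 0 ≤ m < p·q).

m₁ = c^(d_p) mod p: c ≡ 2 (mod 73), and 2^61 mod 73 = 55.
m₂ = c^(d_q) mod q: c ≡ 32 (mod 41), and 32^37 mod 41 = 32.
h = q_inv·(m₁ − m₂) mod p = 57·(55 − 32) mod 73 = 70.
m = m₂ + h·q = 32 + 70·41 = 2902.

2902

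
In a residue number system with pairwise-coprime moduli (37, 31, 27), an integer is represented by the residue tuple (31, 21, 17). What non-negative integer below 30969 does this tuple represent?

From x ≡ 31 (mod 37) write x = 31 + 37t. Substituting into x ≡ 21 (mod 31) gives 37t ≡ 21 (mod 31), and since 6⁻¹ ≡ 26 (mod 31), t ≡ 19. Hence x ≡ 31 + 37·19 = 734 (mod 1147).
From x ≡ 734 (mod 1147) write x = 734 + 1147t. Substituting into x ≡ 17 (mod 27) gives 1147t ≡ 12 (mod 27), and since 13⁻¹ ≡ 25 (mod 27), t ≡ 3. Hence x ≡ 734 + 1147·3 = 4175 (mod 30969).

4175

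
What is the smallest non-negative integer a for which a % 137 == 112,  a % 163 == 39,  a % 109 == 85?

The moduli are pairwise coprime; N = 137·163·109 = 2434079.
N/137 = 17767; 17767 ≡ 94 (mod 137); 94·86 ≡ 1, so inverse 86.
N/163 = 14933; 14933 ≡ 100 (mod 163); 100·119 ≡ 1, so inverse 119.
N/109 = 22331; 22331 ≡ 95 (mod 109); 95·70 ≡ 1, so inverse 70.
a ≡ 112·17767·86 + 39·14933·119 + 85·22331·70 = 373305247.
373305247 mod 2434079 = 891160.

891160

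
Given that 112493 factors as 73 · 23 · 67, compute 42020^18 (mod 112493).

87700

Mod 73: 42020 ≡ 45; 45^18 ≡ 27 (mod 73).
Mod 23: 42020 ≡ 22; 22^18 ≡ 1 (mod 23).
Mod 67: 42020 ≡ 11; 11^18 ≡ 64 (mod 67).
Combine by CRT: x ≡ 27 (mod 73), x ≡ 1 (mod 23), x ≡ 64 (mod 67) ⇒ x ≡ 87700 (mod 112493).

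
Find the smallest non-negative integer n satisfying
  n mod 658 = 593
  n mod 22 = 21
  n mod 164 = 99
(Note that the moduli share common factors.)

gcd(658, 22) = 2 and 2 | (21 − 593), so the pair is consistent; merging gives n ≡ 593 (mod 7238), where 7238 = lcm(658, 22).
gcd(7238, 164) = 2 and 2 | (99 − 593), so the pair is consistent; merging gives n ≡ 485539 (mod 593516), where 593516 = lcm(7238, 164).
The solution is unique modulo lcm(658, 22, 164) = 593516.

485539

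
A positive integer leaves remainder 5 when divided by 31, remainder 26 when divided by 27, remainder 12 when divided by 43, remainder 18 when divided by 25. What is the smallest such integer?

120068

Combine the congruences pairwise.
From t ≡ 5 (mod 31) write t = 5 + 31s. Substituting into t ≡ 26 (mod 27) gives 31s ≡ 21 (mod 27), and since 4⁻¹ ≡ 7 (mod 27), s ≡ 12. Hence t ≡ 5 + 31·12 = 377 (mod 837).
From t ≡ 377 (mod 837) write t = 377 + 837s. Substituting into t ≡ 12 (mod 43) gives 837s ≡ 22 (mod 43), and since 20⁻¹ ≡ 28 (mod 43), s ≡ 14. Hence t ≡ 377 + 837·14 = 12095 (mod 35991).
From t ≡ 12095 (mod 35991) write t = 12095 + 35991s. Substituting into t ≡ 18 (mod 25) gives 35991s ≡ 23 (mod 25), and since 16⁻¹ ≡ 11 (mod 25), s ≡ 3. Hence t ≡ 12095 + 35991·3 = 120068 (mod 899775).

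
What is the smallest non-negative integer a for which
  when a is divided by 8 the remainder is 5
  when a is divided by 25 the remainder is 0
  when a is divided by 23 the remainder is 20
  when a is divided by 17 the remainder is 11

72125

From a ≡ 5 (mod 8) write a = 5 + 8t. Substituting into a ≡ 0 (mod 25) gives 8t ≡ 20 (mod 25), and since 8⁻¹ ≡ 22 (mod 25), t ≡ 15. Hence a ≡ 5 + 8·15 = 125 (mod 200).
From a ≡ 125 (mod 200) write a = 125 + 200t. Substituting into a ≡ 20 (mod 23) gives 200t ≡ 10 (mod 23), and since 16⁻¹ ≡ 13 (mod 23), t ≡ 15. Hence a ≡ 125 + 200·15 = 3125 (mod 4600).
From a ≡ 3125 (mod 4600) write a = 3125 + 4600t. Substituting into a ≡ 11 (mod 17) gives 4600t ≡ 14 (mod 17), and since 10⁻¹ ≡ 12 (mod 17), t ≡ 15. Hence a ≡ 3125 + 4600·15 = 72125 (mod 78200).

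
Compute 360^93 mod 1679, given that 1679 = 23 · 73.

Mod 23: 360 ≡ 15; by Fermat, exponent reduces to 93 mod 22 = 5; 15^5 ≡ 7 (mod 23).
Mod 73: 360 ≡ 68; by Fermat, exponent reduces to 93 mod 72 = 21; 68^21 ≡ 56 (mod 73).
Combine by CRT: x ≡ 7 (mod 23), x ≡ 56 (mod 73) ⇒ x ≡ 421 (mod 1679).

421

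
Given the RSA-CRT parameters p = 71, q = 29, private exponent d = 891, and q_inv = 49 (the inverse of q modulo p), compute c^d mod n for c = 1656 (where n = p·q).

d_p = d mod (p−1) = 891 mod 70 = 51; d_q = d mod (q−1) = 23.
m₁ = c^(d_p) mod p: c ≡ 23 (mod 71), and 23^51 mod 71 = 39.
m₂ = c^(d_q) mod q: c ≡ 3 (mod 29), and 3^23 mod 29 = 8.
h = q_inv·(m₁ − m₂) mod p = 49·(39 − 8) mod 71 = 28.
m = m₂ + h·q = 8 + 28·29 = 820.

820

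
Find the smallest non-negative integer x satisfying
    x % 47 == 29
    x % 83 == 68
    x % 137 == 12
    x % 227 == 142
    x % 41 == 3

From x ≡ 29 (mod 47) write x = 29 + 47t. Substituting into x ≡ 68 (mod 83) gives 47t ≡ 39 (mod 83), and since 47⁻¹ ≡ 53 (mod 83), t ≡ 75. Hence x ≡ 29 + 47·75 = 3554 (mod 3901).
From x ≡ 3554 (mod 3901) write x = 3554 + 3901t. Substituting into x ≡ 12 (mod 137) gives 3901t ≡ 20 (mod 137), and since 65⁻¹ ≡ 78 (mod 137), t ≡ 53. Hence x ≡ 3554 + 3901·53 = 210307 (mod 534437).
From x ≡ 210307 (mod 534437) write x = 210307 + 534437t. Substituting into x ≡ 142 (mod 227) gives 534437t ≡ 37 (mod 227), and since 79⁻¹ ≡ 23 (mod 227), t ≡ 170. Hence x ≡ 210307 + 534437·170 = 91064597 (mod 121317199).
From x ≡ 91064597 (mod 121317199) write x = 91064597 + 121317199t. Substituting into x ≡ 3 (mod 41) gives 121317199t ≡ 14 (mod 41), and since 3⁻¹ ≡ 14 (mod 41), t ≡ 32. Hence x ≡ 91064597 + 121317199·32 = 3973214965 (mod 4974005159).

3973214965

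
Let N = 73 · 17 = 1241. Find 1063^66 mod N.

64

Mod 73: 1063 ≡ 41; 41^66 ≡ 64 (mod 73).
Mod 17: 1063 ≡ 9; by Fermat, exponent reduces to 66 mod 16 = 2; 9^2 ≡ 13 (mod 17).
Combine by CRT: x ≡ 64 (mod 73), x ≡ 13 (mod 17) ⇒ x ≡ 64 (mod 1241).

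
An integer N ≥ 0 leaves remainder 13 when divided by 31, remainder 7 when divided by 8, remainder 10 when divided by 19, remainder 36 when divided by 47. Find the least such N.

The moduli are pairwise coprime; M = 31·8·19·47 = 221464.
M/31 = 7144; 7144 ≡ 14 (mod 31); 14·20 ≡ 1, so inverse 20.
M/8 = 27683; 27683 ≡ 3 (mod 8); 3·3 ≡ 1, so inverse 3.
M/19 = 11656; 11656 ≡ 9 (mod 19); 9·17 ≡ 1, so inverse 17.
M/47 = 4712; 4712 ≡ 12 (mod 47); 12·4 ≡ 1, so inverse 4.
N ≡ 13·7144·20 + 7·27683·3 + 10·11656·17 + 36·4712·4 = 5098831.
5098831 mod 221464 = 5159.

5159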